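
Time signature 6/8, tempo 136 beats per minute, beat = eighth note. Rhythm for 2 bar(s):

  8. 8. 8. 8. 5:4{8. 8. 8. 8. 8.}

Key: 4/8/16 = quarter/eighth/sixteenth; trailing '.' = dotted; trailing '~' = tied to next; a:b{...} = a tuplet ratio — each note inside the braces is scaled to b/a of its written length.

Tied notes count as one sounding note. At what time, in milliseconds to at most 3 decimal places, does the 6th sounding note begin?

note 6 onset = 36/5b = 3176.471ms

1. 0.0ms @ 0 + 661.765ms (3/2)
2. 661.765ms @ 3/2 + 661.765ms (3/2)
3. 1323.529ms @ 3 + 661.765ms (3/2)
4. 1985.294ms @ 9/2 + 661.765ms (3/2)
5. 2647.059ms @ 6 + 529.412ms (6/5)
6. 3176.471ms @ 36/5 + 529.412ms (6/5)
7. 3705.882ms @ 42/5 + 529.412ms (6/5)
8. 4235.294ms @ 48/5 + 529.412ms (6/5)
9. 4764.706ms @ 54/5 + 529.412ms (6/5)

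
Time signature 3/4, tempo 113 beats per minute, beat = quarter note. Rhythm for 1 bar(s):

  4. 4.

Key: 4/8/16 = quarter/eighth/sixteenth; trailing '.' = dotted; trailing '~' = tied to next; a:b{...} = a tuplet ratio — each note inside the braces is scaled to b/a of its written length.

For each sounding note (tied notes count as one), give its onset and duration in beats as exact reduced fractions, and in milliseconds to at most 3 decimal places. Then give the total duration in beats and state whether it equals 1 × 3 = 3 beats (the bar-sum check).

1) 0.0ms=0b +796.46ms=3/2b
2) 796.46ms=3/2b +796.46ms=3/2b
Σ=3b of 3 (113bpm 3/4) — PASS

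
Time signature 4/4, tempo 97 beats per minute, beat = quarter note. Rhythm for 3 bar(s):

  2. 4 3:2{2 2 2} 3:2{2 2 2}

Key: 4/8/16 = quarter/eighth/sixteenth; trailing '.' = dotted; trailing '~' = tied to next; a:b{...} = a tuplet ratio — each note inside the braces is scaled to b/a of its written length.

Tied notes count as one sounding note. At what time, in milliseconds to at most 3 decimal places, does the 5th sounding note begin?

note 5 onset = 20/3b = 4123.711ms

1. 0.0ms @ 0 + 1855.67ms (3)
2. 1855.67ms @ 3 + 618.557ms (1)
3. 2474.227ms @ 4 + 824.742ms (4/3)
4. 3298.969ms @ 16/3 + 824.742ms (4/3)
5. 4123.711ms @ 20/3 + 824.742ms (4/3)
6. 4948.454ms @ 8 + 824.742ms (4/3)
7. 5773.196ms @ 28/3 + 824.742ms (4/3)
8. 6597.938ms @ 32/3 + 824.742ms (4/3)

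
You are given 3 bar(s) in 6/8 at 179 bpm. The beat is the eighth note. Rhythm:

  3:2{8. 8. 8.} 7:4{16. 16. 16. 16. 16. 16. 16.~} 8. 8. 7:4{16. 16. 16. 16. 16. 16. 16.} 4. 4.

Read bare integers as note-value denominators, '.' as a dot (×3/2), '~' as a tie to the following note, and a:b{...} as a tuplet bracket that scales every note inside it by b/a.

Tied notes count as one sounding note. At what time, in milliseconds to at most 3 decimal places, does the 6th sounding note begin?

1. 0.0ms @ 0 + 335.196ms (1)
2. 335.196ms @ 1 + 335.196ms (1)
3. 670.391ms @ 2 + 335.196ms (1)
4. 1005.587ms @ 3 + 143.655ms (3/7)
5. 1149.242ms @ 24/7 + 143.655ms (3/7)
6. 1292.897ms @ 27/7 + 143.655ms (3/7)
7. 1436.552ms @ 30/7 + 143.655ms (3/7)
8. 1580.208ms @ 33/7 + 143.655ms (3/7)
9. 1723.863ms @ 36/7 + 143.655ms (3/7)
10. 1867.518ms @ 39/7 + 646.449ms (27/14)
11. 2513.966ms @ 15/2 + 502.793ms (3/2)
12. 3016.76ms @ 9 + 143.655ms (3/7)
13. 3160.415ms @ 66/7 + 143.655ms (3/7)
14. 3304.07ms @ 69/7 + 143.655ms (3/7)
15. 3447.725ms @ 72/7 + 143.655ms (3/7)
16. 3591.381ms @ 75/7 + 143.655ms (3/7)
17. 3735.036ms @ 78/7 + 143.655ms (3/7)
18. 3878.691ms @ 81/7 + 143.655ms (3/7)
19. 4022.346ms @ 12 + 1005.587ms (3)
20. 5027.933ms @ 15 + 1005.587ms (3)

note 6 onset = 27/7b = 1292.897ms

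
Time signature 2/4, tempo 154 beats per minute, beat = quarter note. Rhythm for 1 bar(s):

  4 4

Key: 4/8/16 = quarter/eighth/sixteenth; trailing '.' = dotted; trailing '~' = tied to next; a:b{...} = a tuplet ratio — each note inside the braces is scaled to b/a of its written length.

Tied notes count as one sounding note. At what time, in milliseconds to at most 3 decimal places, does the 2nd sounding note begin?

1. 0.0ms @ 0 + 389.61ms (1)
2. 389.61ms @ 1 + 389.61ms (1)

note 2 onset = 1b = 389.61ms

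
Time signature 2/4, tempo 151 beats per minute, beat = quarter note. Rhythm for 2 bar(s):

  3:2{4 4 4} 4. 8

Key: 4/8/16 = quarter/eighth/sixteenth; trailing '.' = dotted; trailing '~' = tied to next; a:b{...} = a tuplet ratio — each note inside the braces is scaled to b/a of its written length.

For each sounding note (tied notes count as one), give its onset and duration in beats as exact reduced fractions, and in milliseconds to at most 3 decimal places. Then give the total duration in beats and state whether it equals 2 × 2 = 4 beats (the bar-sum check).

1) 0.0ms=0b +264.901ms=2/3b
2) 264.901ms=2/3b +264.901ms=2/3b
3) 529.801ms=4/3b +264.901ms=2/3b
4) 794.702ms=2b +596.026ms=3/2b
5) 1390.728ms=7/2b +198.675ms=1/2b
Σ=4b of 4 (151bpm 2/4) — PASS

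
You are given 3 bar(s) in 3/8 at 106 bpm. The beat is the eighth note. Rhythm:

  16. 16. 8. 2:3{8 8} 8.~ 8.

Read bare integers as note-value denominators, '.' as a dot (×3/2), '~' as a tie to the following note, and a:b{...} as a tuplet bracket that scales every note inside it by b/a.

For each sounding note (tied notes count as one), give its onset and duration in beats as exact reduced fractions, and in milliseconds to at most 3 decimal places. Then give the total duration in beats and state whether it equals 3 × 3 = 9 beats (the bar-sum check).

1) 0.0ms=0b +424.528ms=3/4b
2) 424.528ms=3/4b +424.528ms=3/4b
3) 849.057ms=3/2b +849.057ms=3/2b
4) 1698.113ms=3b +849.057ms=3/2b
5) 2547.17ms=9/2b +849.057ms=3/2b
6) 3396.226ms=6b +1698.113ms=3b
Σ=9b of 9 (106bpm 3/8) — PASS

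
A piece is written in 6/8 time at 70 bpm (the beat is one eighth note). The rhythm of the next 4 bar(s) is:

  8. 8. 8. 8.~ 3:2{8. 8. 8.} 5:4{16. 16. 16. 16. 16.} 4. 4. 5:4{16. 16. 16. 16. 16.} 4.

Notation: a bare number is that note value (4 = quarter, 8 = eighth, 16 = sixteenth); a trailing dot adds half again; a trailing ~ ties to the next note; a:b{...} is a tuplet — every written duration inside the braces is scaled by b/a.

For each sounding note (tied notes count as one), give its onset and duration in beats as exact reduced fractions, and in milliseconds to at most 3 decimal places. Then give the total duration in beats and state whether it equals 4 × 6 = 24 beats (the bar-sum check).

1) 0.0ms=0b +1285.714ms=3/2b
2) 1285.714ms=3/2b +1285.714ms=3/2b
3) 2571.429ms=3b +1285.714ms=3/2b
4) 3857.143ms=9/2b +2142.857ms=5/2b
5) 6000.0ms=7b +857.143ms=1b
6) 6857.143ms=8b +857.143ms=1b
7) 7714.286ms=9b +514.286ms=3/5b
8) 8228.571ms=48/5b +514.286ms=3/5b
9) 8742.857ms=51/5b +514.286ms=3/5b
10) 9257.143ms=54/5b +514.286ms=3/5b
11) 9771.429ms=57/5b +514.286ms=3/5b
12) 10285.714ms=12b +2571.429ms=3b
13) 12857.143ms=15b +2571.429ms=3b
14) 15428.571ms=18b +514.286ms=3/5b
15) 15942.857ms=93/5b +514.286ms=3/5b
16) 16457.143ms=96/5b +514.286ms=3/5b
17) 16971.429ms=99/5b +514.286ms=3/5b
18) 17485.714ms=102/5b +514.286ms=3/5b
19) 18000.0ms=21b +2571.429ms=3b
Σ=24b of 24 (70bpm 6/8) — PASS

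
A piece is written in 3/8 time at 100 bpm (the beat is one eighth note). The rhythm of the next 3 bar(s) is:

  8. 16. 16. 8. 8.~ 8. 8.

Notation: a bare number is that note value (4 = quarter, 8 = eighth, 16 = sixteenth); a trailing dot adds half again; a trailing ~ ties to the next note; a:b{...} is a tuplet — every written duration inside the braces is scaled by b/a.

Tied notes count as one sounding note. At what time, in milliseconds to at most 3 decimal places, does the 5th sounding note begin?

note 5 onset = 9/2b = 2700.0ms

1. 0.0ms @ 0 + 900.0ms (3/2)
2. 900.0ms @ 3/2 + 450.0ms (3/4)
3. 1350.0ms @ 9/4 + 450.0ms (3/4)
4. 1800.0ms @ 3 + 900.0ms (3/2)
5. 2700.0ms @ 9/2 + 1800.0ms (3)
6. 4500.0ms @ 15/2 + 900.0ms (3/2)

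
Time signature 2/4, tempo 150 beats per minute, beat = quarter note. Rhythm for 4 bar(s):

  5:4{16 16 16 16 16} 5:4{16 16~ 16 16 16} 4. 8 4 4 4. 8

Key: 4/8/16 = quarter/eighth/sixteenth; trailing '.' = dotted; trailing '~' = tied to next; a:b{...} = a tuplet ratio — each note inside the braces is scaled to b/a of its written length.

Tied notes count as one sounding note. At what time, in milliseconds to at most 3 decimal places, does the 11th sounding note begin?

note 11 onset = 7/2b = 1400.0ms

1. 0.0ms @ 0 + 80.0ms (1/5)
2. 80.0ms @ 1/5 + 80.0ms (1/5)
3. 160.0ms @ 2/5 + 80.0ms (1/5)
4. 240.0ms @ 3/5 + 80.0ms (1/5)
5. 320.0ms @ 4/5 + 80.0ms (1/5)
6. 400.0ms @ 1 + 80.0ms (1/5)
7. 480.0ms @ 6/5 + 160.0ms (2/5)
8. 640.0ms @ 8/5 + 80.0ms (1/5)
9. 720.0ms @ 9/5 + 80.0ms (1/5)
10. 800.0ms @ 2 + 600.0ms (3/2)
11. 1400.0ms @ 7/2 + 200.0ms (1/2)
12. 1600.0ms @ 4 + 400.0ms (1)
13. 2000.0ms @ 5 + 400.0ms (1)
14. 2400.0ms @ 6 + 600.0ms (3/2)
15. 3000.0ms @ 15/2 + 200.0ms (1/2)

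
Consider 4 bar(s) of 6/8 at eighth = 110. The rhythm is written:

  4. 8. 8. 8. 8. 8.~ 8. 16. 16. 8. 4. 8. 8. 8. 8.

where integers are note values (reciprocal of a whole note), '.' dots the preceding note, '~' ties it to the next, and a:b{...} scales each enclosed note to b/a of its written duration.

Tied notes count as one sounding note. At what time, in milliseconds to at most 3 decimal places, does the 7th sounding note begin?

note 7 onset = 12b = 6545.455ms

1. 0.0ms @ 0 + 1636.364ms (3)
2. 1636.364ms @ 3 + 818.182ms (3/2)
3. 2454.545ms @ 9/2 + 818.182ms (3/2)
4. 3272.727ms @ 6 + 818.182ms (3/2)
5. 4090.909ms @ 15/2 + 818.182ms (3/2)
6. 4909.091ms @ 9 + 1636.364ms (3)
7. 6545.455ms @ 12 + 409.091ms (3/4)
8. 6954.545ms @ 51/4 + 409.091ms (3/4)
9. 7363.636ms @ 27/2 + 818.182ms (3/2)
10. 8181.818ms @ 15 + 1636.364ms (3)
11. 9818.182ms @ 18 + 818.182ms (3/2)
12. 10636.364ms @ 39/2 + 818.182ms (3/2)
13. 11454.545ms @ 21 + 818.182ms (3/2)
14. 12272.727ms @ 45/2 + 818.182ms (3/2)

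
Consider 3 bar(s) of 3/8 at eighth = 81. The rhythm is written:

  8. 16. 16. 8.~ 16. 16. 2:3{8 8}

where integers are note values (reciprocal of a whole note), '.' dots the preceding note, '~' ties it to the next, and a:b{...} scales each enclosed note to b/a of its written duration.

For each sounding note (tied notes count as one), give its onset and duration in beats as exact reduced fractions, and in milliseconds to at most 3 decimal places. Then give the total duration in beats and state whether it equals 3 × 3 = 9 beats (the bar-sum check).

1) 0.0ms=0b +1111.111ms=3/2b
2) 1111.111ms=3/2b +555.556ms=3/4b
3) 1666.667ms=9/4b +555.556ms=3/4b
4) 2222.222ms=3b +1666.667ms=9/4b
5) 3888.889ms=21/4b +555.556ms=3/4b
6) 4444.444ms=6b +1111.111ms=3/2b
7) 5555.556ms=15/2b +1111.111ms=3/2b
Σ=9b of 9 (81bpm 3/8) — PASS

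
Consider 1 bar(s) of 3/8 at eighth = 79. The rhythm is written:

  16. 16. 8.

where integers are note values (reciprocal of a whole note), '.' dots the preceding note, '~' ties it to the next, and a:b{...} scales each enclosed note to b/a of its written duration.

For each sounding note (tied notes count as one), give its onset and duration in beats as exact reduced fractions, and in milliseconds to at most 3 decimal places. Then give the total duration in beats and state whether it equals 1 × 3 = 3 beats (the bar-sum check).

1) 0.0ms=0b +569.62ms=3/4b
2) 569.62ms=3/4b +569.62ms=3/4b
3) 1139.241ms=3/2b +1139.241ms=3/2b
Σ=3b of 3 (79bpm 3/8) — PASS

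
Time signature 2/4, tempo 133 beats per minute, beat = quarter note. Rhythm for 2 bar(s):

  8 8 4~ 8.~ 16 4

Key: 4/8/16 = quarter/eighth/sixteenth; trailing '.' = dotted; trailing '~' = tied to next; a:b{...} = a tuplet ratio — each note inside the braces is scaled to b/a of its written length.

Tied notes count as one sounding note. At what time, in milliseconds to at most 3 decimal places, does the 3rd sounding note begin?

1. 0.0ms @ 0 + 225.564ms (1/2)
2. 225.564ms @ 1/2 + 225.564ms (1/2)
3. 451.128ms @ 1 + 902.256ms (2)
4. 1353.383ms @ 3 + 451.128ms (1)

note 3 onset = 1b = 451.128ms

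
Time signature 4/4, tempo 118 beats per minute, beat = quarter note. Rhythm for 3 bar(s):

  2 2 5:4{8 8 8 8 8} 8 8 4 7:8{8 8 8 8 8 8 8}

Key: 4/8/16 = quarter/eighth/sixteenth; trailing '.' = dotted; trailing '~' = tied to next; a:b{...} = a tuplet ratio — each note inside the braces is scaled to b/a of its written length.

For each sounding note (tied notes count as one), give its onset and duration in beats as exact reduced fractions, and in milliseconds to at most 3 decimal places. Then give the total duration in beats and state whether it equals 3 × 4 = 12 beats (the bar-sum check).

1) 0.0ms=0b +1016.949ms=2b
2) 1016.949ms=2b +1016.949ms=2b
3) 2033.898ms=4b +203.39ms=2/5b
4) 2237.288ms=22/5b +203.39ms=2/5b
5) 2440.678ms=24/5b +203.39ms=2/5b
6) 2644.068ms=26/5b +203.39ms=2/5b
7) 2847.458ms=28/5b +203.39ms=2/5b
8) 3050.847ms=6b +254.237ms=1/2b
9) 3305.085ms=13/2b +254.237ms=1/2b
10) 3559.322ms=7b +508.475ms=1b
11) 4067.797ms=8b +290.557ms=4/7b
12) 4358.354ms=60/7b +290.557ms=4/7b
13) 4648.91ms=64/7b +290.557ms=4/7b
14) 4939.467ms=68/7b +290.557ms=4/7b
15) 5230.024ms=72/7b +290.557ms=4/7b
16) 5520.581ms=76/7b +290.557ms=4/7b
17) 5811.138ms=80/7b +290.557ms=4/7b
Σ=12b of 12 (118bpm 4/4) — PASS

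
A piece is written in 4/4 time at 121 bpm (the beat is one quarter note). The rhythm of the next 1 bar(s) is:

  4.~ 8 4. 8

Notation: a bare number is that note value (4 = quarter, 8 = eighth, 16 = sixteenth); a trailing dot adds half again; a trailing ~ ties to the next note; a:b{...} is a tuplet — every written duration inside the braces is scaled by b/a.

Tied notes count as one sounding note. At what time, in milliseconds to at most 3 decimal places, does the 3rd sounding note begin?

note 3 onset = 7/2b = 1735.537ms

1. 0.0ms @ 0 + 991.736ms (2)
2. 991.736ms @ 2 + 743.802ms (3/2)
3. 1735.537ms @ 7/2 + 247.934ms (1/2)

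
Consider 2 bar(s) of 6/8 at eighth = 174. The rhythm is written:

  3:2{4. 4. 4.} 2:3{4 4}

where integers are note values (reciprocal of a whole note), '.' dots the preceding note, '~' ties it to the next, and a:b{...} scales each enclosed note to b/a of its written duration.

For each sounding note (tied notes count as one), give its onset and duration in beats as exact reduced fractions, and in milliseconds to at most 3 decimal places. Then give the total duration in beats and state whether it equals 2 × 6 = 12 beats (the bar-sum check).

1) 0.0ms=0b +689.655ms=2b
2) 689.655ms=2b +689.655ms=2b
3) 1379.31ms=4b +689.655ms=2b
4) 2068.966ms=6b +1034.483ms=3b
5) 3103.448ms=9b +1034.483ms=3b
Σ=12b of 12 (174bpm 6/8) — PASS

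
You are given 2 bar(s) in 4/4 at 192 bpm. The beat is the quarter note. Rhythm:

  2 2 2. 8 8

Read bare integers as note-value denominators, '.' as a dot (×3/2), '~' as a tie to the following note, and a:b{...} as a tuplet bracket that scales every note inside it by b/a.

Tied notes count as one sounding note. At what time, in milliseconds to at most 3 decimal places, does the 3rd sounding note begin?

1. 0.0ms @ 0 + 625.0ms (2)
2. 625.0ms @ 2 + 625.0ms (2)
3. 1250.0ms @ 4 + 937.5ms (3)
4. 2187.5ms @ 7 + 156.25ms (1/2)
5. 2343.75ms @ 15/2 + 156.25ms (1/2)

note 3 onset = 4b = 1250.0ms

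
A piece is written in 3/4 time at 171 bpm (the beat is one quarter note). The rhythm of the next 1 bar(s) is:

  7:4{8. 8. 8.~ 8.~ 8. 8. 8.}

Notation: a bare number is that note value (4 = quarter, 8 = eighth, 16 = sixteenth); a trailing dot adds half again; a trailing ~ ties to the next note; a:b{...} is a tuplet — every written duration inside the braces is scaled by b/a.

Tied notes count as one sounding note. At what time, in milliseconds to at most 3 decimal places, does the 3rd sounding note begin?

note 3 onset = 6/7b = 300.752ms

1. 0.0ms @ 0 + 150.376ms (3/7)
2. 150.376ms @ 3/7 + 150.376ms (3/7)
3. 300.752ms @ 6/7 + 451.128ms (9/7)
4. 751.88ms @ 15/7 + 150.376ms (3/7)
5. 902.256ms @ 18/7 + 150.376ms (3/7)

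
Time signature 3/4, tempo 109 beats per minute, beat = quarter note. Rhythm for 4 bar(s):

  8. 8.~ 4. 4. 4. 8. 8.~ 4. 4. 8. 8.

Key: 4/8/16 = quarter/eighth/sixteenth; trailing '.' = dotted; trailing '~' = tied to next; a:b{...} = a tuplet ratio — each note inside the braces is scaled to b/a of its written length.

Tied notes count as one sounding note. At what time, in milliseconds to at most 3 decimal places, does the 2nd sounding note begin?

1. 0.0ms @ 0 + 412.844ms (3/4)
2. 412.844ms @ 3/4 + 1238.532ms (9/4)
3. 1651.376ms @ 3 + 825.688ms (3/2)
4. 2477.064ms @ 9/2 + 825.688ms (3/2)
5. 3302.752ms @ 6 + 412.844ms (3/4)
6. 3715.596ms @ 27/4 + 1238.532ms (9/4)
7. 4954.128ms @ 9 + 825.688ms (3/2)
8. 5779.817ms @ 21/2 + 412.844ms (3/4)
9. 6192.661ms @ 45/4 + 412.844ms (3/4)

note 2 onset = 3/4b = 412.844ms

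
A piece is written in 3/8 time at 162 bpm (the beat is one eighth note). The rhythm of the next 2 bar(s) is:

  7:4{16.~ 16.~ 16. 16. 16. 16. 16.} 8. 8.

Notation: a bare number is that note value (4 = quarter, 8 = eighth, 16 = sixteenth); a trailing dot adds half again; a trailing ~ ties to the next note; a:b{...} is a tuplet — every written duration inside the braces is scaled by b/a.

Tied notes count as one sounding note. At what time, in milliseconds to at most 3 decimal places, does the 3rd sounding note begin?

note 3 onset = 12/7b = 634.921ms

1. 0.0ms @ 0 + 476.19ms (9/7)
2. 476.19ms @ 9/7 + 158.73ms (3/7)
3. 634.921ms @ 12/7 + 158.73ms (3/7)
4. 793.651ms @ 15/7 + 158.73ms (3/7)
5. 952.381ms @ 18/7 + 158.73ms (3/7)
6. 1111.111ms @ 3 + 555.556ms (3/2)
7. 1666.667ms @ 9/2 + 555.556ms (3/2)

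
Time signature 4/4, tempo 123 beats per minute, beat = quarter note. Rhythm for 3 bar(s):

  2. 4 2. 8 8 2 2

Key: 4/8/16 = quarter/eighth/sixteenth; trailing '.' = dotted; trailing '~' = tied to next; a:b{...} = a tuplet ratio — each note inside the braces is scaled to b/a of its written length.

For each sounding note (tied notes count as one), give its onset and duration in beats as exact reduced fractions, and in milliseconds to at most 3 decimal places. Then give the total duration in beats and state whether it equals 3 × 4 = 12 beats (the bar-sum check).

1) 0.0ms=0b +1463.415ms=3b
2) 1463.415ms=3b +487.805ms=1b
3) 1951.22ms=4b +1463.415ms=3b
4) 3414.634ms=7b +243.902ms=1/2b
5) 3658.537ms=15/2b +243.902ms=1/2b
6) 3902.439ms=8b +975.61ms=2b
7) 4878.049ms=10b +975.61ms=2b
Σ=12b of 12 (123bpm 4/4) — PASS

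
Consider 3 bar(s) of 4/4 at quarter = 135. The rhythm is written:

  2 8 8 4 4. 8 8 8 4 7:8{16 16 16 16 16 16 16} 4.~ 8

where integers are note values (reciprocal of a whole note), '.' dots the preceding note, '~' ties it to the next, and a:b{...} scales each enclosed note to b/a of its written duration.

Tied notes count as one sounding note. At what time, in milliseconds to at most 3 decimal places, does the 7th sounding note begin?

1. 0.0ms @ 0 + 888.889ms (2)
2. 888.889ms @ 2 + 222.222ms (1/2)
3. 1111.111ms @ 5/2 + 222.222ms (1/2)
4. 1333.333ms @ 3 + 444.444ms (1)
5. 1777.778ms @ 4 + 666.667ms (3/2)
6. 2444.444ms @ 11/2 + 222.222ms (1/2)
7. 2666.667ms @ 6 + 222.222ms (1/2)
8. 2888.889ms @ 13/2 + 222.222ms (1/2)
9. 3111.111ms @ 7 + 444.444ms (1)
10. 3555.556ms @ 8 + 126.984ms (2/7)
11. 3682.54ms @ 58/7 + 126.984ms (2/7)
12. 3809.524ms @ 60/7 + 126.984ms (2/7)
13. 3936.508ms @ 62/7 + 126.984ms (2/7)
14. 4063.492ms @ 64/7 + 126.984ms (2/7)
15. 4190.476ms @ 66/7 + 126.984ms (2/7)
16. 4317.46ms @ 68/7 + 126.984ms (2/7)
17. 4444.444ms @ 10 + 888.889ms (2)

note 7 onset = 6b = 2666.667ms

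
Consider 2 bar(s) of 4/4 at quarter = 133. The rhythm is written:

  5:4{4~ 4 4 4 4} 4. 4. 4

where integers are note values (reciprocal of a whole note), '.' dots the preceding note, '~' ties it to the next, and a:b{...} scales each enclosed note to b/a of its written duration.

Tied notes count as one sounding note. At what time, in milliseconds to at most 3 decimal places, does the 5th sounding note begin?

note 5 onset = 4b = 1804.511ms

1. 0.0ms @ 0 + 721.805ms (8/5)
2. 721.805ms @ 8/5 + 360.902ms (4/5)
3. 1082.707ms @ 12/5 + 360.902ms (4/5)
4. 1443.609ms @ 16/5 + 360.902ms (4/5)
5. 1804.511ms @ 4 + 676.692ms (3/2)
6. 2481.203ms @ 11/2 + 676.692ms (3/2)
7. 3157.895ms @ 7 + 451.128ms (1)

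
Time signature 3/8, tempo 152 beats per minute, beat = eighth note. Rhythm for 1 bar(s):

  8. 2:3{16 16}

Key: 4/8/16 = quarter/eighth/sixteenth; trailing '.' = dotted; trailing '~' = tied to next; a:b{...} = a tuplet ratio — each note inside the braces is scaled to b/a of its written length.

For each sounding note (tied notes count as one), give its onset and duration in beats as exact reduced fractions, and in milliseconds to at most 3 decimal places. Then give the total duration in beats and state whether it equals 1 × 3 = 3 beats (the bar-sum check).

1) 0.0ms=0b +592.105ms=3/2b
2) 592.105ms=3/2b +296.053ms=3/4b
3) 888.158ms=9/4b +296.053ms=3/4b
Σ=3b of 3 (152bpm 3/8) — PASS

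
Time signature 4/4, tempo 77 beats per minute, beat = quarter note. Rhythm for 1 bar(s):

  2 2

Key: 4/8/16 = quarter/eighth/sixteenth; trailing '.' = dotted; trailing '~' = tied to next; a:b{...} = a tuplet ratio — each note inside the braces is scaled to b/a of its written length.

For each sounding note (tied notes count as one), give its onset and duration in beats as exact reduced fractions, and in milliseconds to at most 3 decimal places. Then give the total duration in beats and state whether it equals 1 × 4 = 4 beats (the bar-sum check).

1) 0.0ms=0b +1558.442ms=2b
2) 1558.442ms=2b +1558.442ms=2b
Σ=4b of 4 (77bpm 4/4) — PASS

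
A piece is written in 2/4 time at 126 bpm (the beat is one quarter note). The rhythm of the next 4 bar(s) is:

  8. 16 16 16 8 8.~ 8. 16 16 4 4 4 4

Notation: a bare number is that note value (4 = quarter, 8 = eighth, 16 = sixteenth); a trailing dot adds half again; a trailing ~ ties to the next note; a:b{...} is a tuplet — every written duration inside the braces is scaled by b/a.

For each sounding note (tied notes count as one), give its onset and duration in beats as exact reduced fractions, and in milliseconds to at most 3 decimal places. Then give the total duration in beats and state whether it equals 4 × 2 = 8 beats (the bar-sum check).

1) 0.0ms=0b +357.143ms=3/4b
2) 357.143ms=3/4b +119.048ms=1/4b
3) 476.19ms=1b +119.048ms=1/4b
4) 595.238ms=5/4b +119.048ms=1/4b
5) 714.286ms=3/2b +238.095ms=1/2b
6) 952.381ms=2b +714.286ms=3/2b
7) 1666.667ms=7/2b +119.048ms=1/4b
8) 1785.714ms=15/4b +119.048ms=1/4b
9) 1904.762ms=4b +476.19ms=1b
10) 2380.952ms=5b +476.19ms=1b
11) 2857.143ms=6b +476.19ms=1b
12) 3333.333ms=7b +476.19ms=1b
Σ=8b of 8 (126bpm 2/4) — PASS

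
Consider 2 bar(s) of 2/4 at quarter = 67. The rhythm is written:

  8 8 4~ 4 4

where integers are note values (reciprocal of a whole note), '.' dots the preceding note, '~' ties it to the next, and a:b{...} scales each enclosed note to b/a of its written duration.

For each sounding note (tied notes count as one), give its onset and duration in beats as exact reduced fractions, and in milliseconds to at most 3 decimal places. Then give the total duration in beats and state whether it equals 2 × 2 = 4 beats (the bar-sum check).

1) 0.0ms=0b +447.761ms=1/2b
2) 447.761ms=1/2b +447.761ms=1/2b
3) 895.522ms=1b +1791.045ms=2b
4) 2686.567ms=3b +895.522ms=1b
Σ=4b of 4 (67bpm 2/4) — PASS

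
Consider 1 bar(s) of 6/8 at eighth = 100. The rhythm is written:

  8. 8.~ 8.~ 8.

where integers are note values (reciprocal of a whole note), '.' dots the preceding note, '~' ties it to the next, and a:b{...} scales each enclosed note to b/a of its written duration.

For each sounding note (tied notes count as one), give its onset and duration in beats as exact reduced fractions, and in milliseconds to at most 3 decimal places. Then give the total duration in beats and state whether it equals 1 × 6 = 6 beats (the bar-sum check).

1) 0.0ms=0b +900.0ms=3/2b
2) 900.0ms=3/2b +2700.0ms=9/2b
Σ=6b of 6 (100bpm 6/8) — PASS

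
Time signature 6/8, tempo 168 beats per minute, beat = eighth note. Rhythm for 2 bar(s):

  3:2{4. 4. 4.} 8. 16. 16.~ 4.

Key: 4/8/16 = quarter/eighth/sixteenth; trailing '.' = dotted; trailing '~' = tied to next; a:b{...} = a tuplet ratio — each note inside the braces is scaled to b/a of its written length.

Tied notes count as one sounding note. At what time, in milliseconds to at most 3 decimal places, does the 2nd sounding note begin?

1. 0.0ms @ 0 + 714.286ms (2)
2. 714.286ms @ 2 + 714.286ms (2)
3. 1428.571ms @ 4 + 714.286ms (2)
4. 2142.857ms @ 6 + 535.714ms (3/2)
5. 2678.571ms @ 15/2 + 267.857ms (3/4)
6. 2946.429ms @ 33/4 + 1339.286ms (15/4)

note 2 onset = 2b = 714.286ms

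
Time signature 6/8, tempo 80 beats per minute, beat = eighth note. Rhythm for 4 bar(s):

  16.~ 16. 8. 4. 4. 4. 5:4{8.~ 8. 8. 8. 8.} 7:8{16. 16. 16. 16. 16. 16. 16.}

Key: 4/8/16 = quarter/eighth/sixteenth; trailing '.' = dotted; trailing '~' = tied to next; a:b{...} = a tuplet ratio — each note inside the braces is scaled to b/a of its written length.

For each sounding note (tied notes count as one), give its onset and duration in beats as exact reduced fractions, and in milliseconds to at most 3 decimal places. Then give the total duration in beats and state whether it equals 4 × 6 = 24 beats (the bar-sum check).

1) 0.0ms=0b +1125.0ms=3/2b
2) 1125.0ms=3/2b +1125.0ms=3/2b
3) 2250.0ms=3b +2250.0ms=3b
4) 4500.0ms=6b +2250.0ms=3b
5) 6750.0ms=9b +2250.0ms=3b
6) 9000.0ms=12b +1800.0ms=12/5b
7) 10800.0ms=72/5b +900.0ms=6/5b
8) 11700.0ms=78/5b +900.0ms=6/5b
9) 12600.0ms=84/5b +900.0ms=6/5b
10) 13500.0ms=18b +642.857ms=6/7b
11) 14142.857ms=132/7b +642.857ms=6/7b
12) 14785.714ms=138/7b +642.857ms=6/7b
13) 15428.571ms=144/7b +642.857ms=6/7b
14) 16071.429ms=150/7b +642.857ms=6/7b
15) 16714.286ms=156/7b +642.857ms=6/7b
16) 17357.143ms=162/7b +642.857ms=6/7b
Σ=24b of 24 (80bpm 6/8) — PASS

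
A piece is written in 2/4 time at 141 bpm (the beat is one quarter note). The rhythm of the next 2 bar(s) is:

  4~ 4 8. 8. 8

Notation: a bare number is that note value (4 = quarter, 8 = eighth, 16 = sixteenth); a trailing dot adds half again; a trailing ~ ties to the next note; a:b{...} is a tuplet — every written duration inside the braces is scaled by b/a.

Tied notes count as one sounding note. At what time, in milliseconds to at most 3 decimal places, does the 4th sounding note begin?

note 4 onset = 7/2b = 1489.362ms

1. 0.0ms @ 0 + 851.064ms (2)
2. 851.064ms @ 2 + 319.149ms (3/4)
3. 1170.213ms @ 11/4 + 319.149ms (3/4)
4. 1489.362ms @ 7/2 + 212.766ms (1/2)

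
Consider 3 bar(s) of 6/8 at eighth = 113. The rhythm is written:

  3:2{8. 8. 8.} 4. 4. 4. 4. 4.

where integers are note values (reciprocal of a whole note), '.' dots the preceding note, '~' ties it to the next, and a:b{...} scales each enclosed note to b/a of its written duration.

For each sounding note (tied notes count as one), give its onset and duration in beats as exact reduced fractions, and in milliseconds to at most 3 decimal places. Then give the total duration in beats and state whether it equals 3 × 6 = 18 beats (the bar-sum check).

1) 0.0ms=0b +530.973ms=1b
2) 530.973ms=1b +530.973ms=1b
3) 1061.947ms=2b +530.973ms=1b
4) 1592.92ms=3b +1592.92ms=3b
5) 3185.841ms=6b +1592.92ms=3b
6) 4778.761ms=9b +1592.92ms=3b
7) 6371.681ms=12b +1592.92ms=3b
8) 7964.602ms=15b +1592.92ms=3b
Σ=18b of 18 (113bpm 6/8) — PASS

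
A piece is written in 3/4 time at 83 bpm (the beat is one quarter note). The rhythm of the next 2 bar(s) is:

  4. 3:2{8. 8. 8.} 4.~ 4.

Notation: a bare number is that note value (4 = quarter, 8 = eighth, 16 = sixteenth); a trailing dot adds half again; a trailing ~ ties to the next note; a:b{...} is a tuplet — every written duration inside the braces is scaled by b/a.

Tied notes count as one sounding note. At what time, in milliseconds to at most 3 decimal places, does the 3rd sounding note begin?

1. 0.0ms @ 0 + 1084.337ms (3/2)
2. 1084.337ms @ 3/2 + 361.446ms (1/2)
3. 1445.783ms @ 2 + 361.446ms (1/2)
4. 1807.229ms @ 5/2 + 361.446ms (1/2)
5. 2168.675ms @ 3 + 2168.675ms (3)

note 3 onset = 2b = 1445.783ms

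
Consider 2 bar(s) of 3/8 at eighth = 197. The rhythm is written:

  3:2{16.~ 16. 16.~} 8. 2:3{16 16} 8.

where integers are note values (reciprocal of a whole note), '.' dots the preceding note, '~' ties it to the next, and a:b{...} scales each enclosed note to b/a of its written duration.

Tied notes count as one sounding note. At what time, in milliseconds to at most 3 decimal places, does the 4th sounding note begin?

1. 0.0ms @ 0 + 304.569ms (1)
2. 304.569ms @ 1 + 609.137ms (2)
3. 913.706ms @ 3 + 228.426ms (3/4)
4. 1142.132ms @ 15/4 + 228.426ms (3/4)
5. 1370.558ms @ 9/2 + 456.853ms (3/2)

note 4 onset = 15/4b = 1142.132ms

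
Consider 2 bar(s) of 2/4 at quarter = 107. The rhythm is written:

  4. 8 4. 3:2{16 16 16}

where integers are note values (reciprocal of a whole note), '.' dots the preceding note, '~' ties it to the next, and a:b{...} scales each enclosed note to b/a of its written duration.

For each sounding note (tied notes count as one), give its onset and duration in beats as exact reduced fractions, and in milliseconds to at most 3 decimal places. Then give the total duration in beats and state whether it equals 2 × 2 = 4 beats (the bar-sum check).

1) 0.0ms=0b +841.121ms=3/2b
2) 841.121ms=3/2b +280.374ms=1/2b
3) 1121.495ms=2b +841.121ms=3/2b
4) 1962.617ms=7/2b +93.458ms=1/6b
5) 2056.075ms=11/3b +93.458ms=1/6b
6) 2149.533ms=23/6b +93.458ms=1/6b
Σ=4b of 4 (107bpm 2/4) — PASS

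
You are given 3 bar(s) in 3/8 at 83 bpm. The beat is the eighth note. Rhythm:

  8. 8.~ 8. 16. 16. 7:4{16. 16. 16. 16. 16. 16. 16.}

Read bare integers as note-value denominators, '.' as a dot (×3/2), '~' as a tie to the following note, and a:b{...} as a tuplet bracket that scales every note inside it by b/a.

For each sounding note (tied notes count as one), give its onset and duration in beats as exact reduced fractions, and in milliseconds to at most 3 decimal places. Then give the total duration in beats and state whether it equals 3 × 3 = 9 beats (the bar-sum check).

1) 0.0ms=0b +1084.337ms=3/2b
2) 1084.337ms=3/2b +2168.675ms=3b
3) 3253.012ms=9/2b +542.169ms=3/4b
4) 3795.181ms=21/4b +542.169ms=3/4b
5) 4337.349ms=6b +309.811ms=3/7b
6) 4647.16ms=45/7b +309.811ms=3/7b
7) 4956.971ms=48/7b +309.811ms=3/7b
8) 5266.781ms=51/7b +309.811ms=3/7b
9) 5576.592ms=54/7b +309.811ms=3/7b
10) 5886.403ms=57/7b +309.811ms=3/7b
11) 6196.213ms=60/7b +309.811ms=3/7b
Σ=9b of 9 (83bpm 3/8) — PASS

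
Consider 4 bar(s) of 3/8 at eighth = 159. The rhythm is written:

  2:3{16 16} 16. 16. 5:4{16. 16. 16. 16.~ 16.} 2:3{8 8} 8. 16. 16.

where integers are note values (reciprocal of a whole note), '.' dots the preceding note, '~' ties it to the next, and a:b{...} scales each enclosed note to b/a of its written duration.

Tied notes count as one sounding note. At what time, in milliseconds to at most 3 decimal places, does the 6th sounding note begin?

1. 0.0ms @ 0 + 283.019ms (3/4)
2. 283.019ms @ 3/4 + 283.019ms (3/4)
3. 566.038ms @ 3/2 + 283.019ms (3/4)
4. 849.057ms @ 9/4 + 283.019ms (3/4)
5. 1132.075ms @ 3 + 226.415ms (3/5)
6. 1358.491ms @ 18/5 + 226.415ms (3/5)
7. 1584.906ms @ 21/5 + 226.415ms (3/5)
8. 1811.321ms @ 24/5 + 452.83ms (6/5)
9. 2264.151ms @ 6 + 566.038ms (3/2)
10. 2830.189ms @ 15/2 + 566.038ms (3/2)
11. 3396.226ms @ 9 + 566.038ms (3/2)
12. 3962.264ms @ 21/2 + 283.019ms (3/4)
13. 4245.283ms @ 45/4 + 283.019ms (3/4)

note 6 onset = 18/5b = 1358.491ms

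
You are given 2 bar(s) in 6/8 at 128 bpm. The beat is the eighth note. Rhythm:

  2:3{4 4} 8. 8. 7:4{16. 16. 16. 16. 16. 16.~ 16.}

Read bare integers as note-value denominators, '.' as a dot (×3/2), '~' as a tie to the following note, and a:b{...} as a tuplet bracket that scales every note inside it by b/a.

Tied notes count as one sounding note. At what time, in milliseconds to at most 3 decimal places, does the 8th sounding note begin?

1. 0.0ms @ 0 + 1406.25ms (3)
2. 1406.25ms @ 3 + 1406.25ms (3)
3. 2812.5ms @ 6 + 703.125ms (3/2)
4. 3515.625ms @ 15/2 + 703.125ms (3/2)
5. 4218.75ms @ 9 + 200.893ms (3/7)
6. 4419.643ms @ 66/7 + 200.893ms (3/7)
7. 4620.536ms @ 69/7 + 200.893ms (3/7)
8. 4821.429ms @ 72/7 + 200.893ms (3/7)
9. 5022.321ms @ 75/7 + 200.893ms (3/7)
10. 5223.214ms @ 78/7 + 401.786ms (6/7)

note 8 onset = 72/7b = 4821.429ms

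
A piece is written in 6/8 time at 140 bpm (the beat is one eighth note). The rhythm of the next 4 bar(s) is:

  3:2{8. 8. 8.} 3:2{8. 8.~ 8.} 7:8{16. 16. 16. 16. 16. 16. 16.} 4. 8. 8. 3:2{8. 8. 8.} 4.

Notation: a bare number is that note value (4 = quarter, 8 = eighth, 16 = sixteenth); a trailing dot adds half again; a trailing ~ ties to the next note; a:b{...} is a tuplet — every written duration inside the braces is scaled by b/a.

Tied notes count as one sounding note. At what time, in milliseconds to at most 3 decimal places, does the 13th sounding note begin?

note 13 onset = 12b = 5142.857ms

1. 0.0ms @ 0 + 428.571ms (1)
2. 428.571ms @ 1 + 428.571ms (1)
3. 857.143ms @ 2 + 428.571ms (1)
4. 1285.714ms @ 3 + 428.571ms (1)
5. 1714.286ms @ 4 + 857.143ms (2)
6. 2571.429ms @ 6 + 367.347ms (6/7)
7. 2938.776ms @ 48/7 + 367.347ms (6/7)
8. 3306.122ms @ 54/7 + 367.347ms (6/7)
9. 3673.469ms @ 60/7 + 367.347ms (6/7)
10. 4040.816ms @ 66/7 + 367.347ms (6/7)
11. 4408.163ms @ 72/7 + 367.347ms (6/7)
12. 4775.51ms @ 78/7 + 367.347ms (6/7)
13. 5142.857ms @ 12 + 1285.714ms (3)
14. 6428.571ms @ 15 + 642.857ms (3/2)
15. 7071.429ms @ 33/2 + 642.857ms (3/2)
16. 7714.286ms @ 18 + 428.571ms (1)
17. 8142.857ms @ 19 + 428.571ms (1)
18. 8571.429ms @ 20 + 428.571ms (1)
19. 9000.0ms @ 21 + 1285.714ms (3)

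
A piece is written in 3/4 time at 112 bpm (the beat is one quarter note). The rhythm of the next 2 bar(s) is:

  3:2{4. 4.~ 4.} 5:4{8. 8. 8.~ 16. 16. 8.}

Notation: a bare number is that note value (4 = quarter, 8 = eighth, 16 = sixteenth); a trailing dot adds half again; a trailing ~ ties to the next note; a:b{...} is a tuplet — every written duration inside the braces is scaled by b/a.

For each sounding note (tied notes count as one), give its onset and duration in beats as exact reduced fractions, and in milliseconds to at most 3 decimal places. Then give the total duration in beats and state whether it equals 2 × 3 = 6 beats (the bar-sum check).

1) 0.0ms=0b +535.714ms=1b
2) 535.714ms=1b +1071.429ms=2b
3) 1607.143ms=3b +321.429ms=3/5b
4) 1928.571ms=18/5b +321.429ms=3/5b
5) 2250.0ms=21/5b +482.143ms=9/10b
6) 2732.143ms=51/10b +160.714ms=3/10b
7) 2892.857ms=27/5b +321.429ms=3/5b
Σ=6b of 6 (112bpm 3/4) — PASS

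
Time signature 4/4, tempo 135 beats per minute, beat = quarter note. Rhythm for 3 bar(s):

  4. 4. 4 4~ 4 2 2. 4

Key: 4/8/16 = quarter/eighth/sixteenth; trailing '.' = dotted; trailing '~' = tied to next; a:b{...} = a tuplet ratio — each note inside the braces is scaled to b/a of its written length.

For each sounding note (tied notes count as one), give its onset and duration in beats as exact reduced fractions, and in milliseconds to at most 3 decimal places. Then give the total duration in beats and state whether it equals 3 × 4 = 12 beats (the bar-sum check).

1) 0.0ms=0b +666.667ms=3/2b
2) 666.667ms=3/2b +666.667ms=3/2b
3) 1333.333ms=3b +444.444ms=1b
4) 1777.778ms=4b +888.889ms=2b
5) 2666.667ms=6b +888.889ms=2b
6) 3555.556ms=8b +1333.333ms=3b
7) 4888.889ms=11b +444.444ms=1b
Σ=12b of 12 (135bpm 4/4) — PASS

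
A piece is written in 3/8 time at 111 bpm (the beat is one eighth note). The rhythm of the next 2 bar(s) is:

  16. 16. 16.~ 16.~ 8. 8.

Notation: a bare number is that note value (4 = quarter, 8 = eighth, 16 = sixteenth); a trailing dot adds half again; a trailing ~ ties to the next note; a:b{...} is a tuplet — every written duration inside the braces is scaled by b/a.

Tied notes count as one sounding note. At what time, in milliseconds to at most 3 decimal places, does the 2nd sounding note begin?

1. 0.0ms @ 0 + 405.405ms (3/4)
2. 405.405ms @ 3/4 + 405.405ms (3/4)
3. 810.811ms @ 3/2 + 1621.622ms (3)
4. 2432.432ms @ 9/2 + 810.811ms (3/2)

note 2 onset = 3/4b = 405.405ms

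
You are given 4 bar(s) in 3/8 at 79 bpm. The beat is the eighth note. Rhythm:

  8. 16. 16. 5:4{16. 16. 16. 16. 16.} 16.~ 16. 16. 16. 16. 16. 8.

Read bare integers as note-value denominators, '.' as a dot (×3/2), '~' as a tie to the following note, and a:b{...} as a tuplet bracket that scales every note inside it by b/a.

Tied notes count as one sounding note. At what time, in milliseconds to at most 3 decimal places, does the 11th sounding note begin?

note 11 onset = 33/4b = 6265.823ms

1. 0.0ms @ 0 + 1139.241ms (3/2)
2. 1139.241ms @ 3/2 + 569.62ms (3/4)
3. 1708.861ms @ 9/4 + 569.62ms (3/4)
4. 2278.481ms @ 3 + 455.696ms (3/5)
5. 2734.177ms @ 18/5 + 455.696ms (3/5)
6. 3189.873ms @ 21/5 + 455.696ms (3/5)
7. 3645.57ms @ 24/5 + 455.696ms (3/5)
8. 4101.266ms @ 27/5 + 455.696ms (3/5)
9. 4556.962ms @ 6 + 1139.241ms (3/2)
10. 5696.203ms @ 15/2 + 569.62ms (3/4)
11. 6265.823ms @ 33/4 + 569.62ms (3/4)
12. 6835.443ms @ 9 + 569.62ms (3/4)
13. 7405.063ms @ 39/4 + 569.62ms (3/4)
14. 7974.684ms @ 21/2 + 1139.241ms (3/2)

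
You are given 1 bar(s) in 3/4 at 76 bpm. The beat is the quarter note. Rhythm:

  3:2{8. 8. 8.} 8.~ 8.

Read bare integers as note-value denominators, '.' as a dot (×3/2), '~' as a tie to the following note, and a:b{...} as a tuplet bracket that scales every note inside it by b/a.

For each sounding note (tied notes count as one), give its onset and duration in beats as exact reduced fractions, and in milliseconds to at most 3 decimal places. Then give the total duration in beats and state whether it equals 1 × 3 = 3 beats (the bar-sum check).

1) 0.0ms=0b +394.737ms=1/2b
2) 394.737ms=1/2b +394.737ms=1/2b
3) 789.474ms=1b +394.737ms=1/2b
4) 1184.211ms=3/2b +1184.211ms=3/2b
Σ=3b of 3 (76bpm 3/4) — PASS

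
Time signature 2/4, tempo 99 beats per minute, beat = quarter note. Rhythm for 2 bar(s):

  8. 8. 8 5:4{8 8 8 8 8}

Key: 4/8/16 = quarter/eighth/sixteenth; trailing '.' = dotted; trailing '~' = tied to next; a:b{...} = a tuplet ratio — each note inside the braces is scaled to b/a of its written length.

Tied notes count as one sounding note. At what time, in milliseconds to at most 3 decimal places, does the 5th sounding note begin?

1. 0.0ms @ 0 + 454.545ms (3/4)
2. 454.545ms @ 3/4 + 454.545ms (3/4)
3. 909.091ms @ 3/2 + 303.03ms (1/2)
4. 1212.121ms @ 2 + 242.424ms (2/5)
5. 1454.545ms @ 12/5 + 242.424ms (2/5)
6. 1696.97ms @ 14/5 + 242.424ms (2/5)
7. 1939.394ms @ 16/5 + 242.424ms (2/5)
8. 2181.818ms @ 18/5 + 242.424ms (2/5)

note 5 onset = 12/5b = 1454.545ms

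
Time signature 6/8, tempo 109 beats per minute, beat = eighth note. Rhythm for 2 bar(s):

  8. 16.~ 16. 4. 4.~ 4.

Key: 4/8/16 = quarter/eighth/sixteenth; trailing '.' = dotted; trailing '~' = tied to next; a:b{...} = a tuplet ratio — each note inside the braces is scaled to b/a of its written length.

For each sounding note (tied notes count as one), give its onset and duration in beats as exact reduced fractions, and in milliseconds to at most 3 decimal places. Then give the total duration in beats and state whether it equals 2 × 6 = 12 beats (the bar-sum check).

1) 0.0ms=0b +825.688ms=3/2b
2) 825.688ms=3/2b +825.688ms=3/2b
3) 1651.376ms=3b +1651.376ms=3b
4) 3302.752ms=6b +3302.752ms=6b
Σ=12b of 12 (109bpm 6/8) — PASS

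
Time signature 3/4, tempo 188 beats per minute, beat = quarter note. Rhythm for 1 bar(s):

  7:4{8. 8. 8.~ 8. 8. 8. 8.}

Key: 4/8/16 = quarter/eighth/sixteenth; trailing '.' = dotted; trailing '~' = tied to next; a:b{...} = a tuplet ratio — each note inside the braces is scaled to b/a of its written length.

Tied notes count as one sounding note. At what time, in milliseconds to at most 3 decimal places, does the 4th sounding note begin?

note 4 onset = 12/7b = 547.112ms

1. 0.0ms @ 0 + 136.778ms (3/7)
2. 136.778ms @ 3/7 + 136.778ms (3/7)
3. 273.556ms @ 6/7 + 273.556ms (6/7)
4. 547.112ms @ 12/7 + 136.778ms (3/7)
5. 683.891ms @ 15/7 + 136.778ms (3/7)
6. 820.669ms @ 18/7 + 136.778ms (3/7)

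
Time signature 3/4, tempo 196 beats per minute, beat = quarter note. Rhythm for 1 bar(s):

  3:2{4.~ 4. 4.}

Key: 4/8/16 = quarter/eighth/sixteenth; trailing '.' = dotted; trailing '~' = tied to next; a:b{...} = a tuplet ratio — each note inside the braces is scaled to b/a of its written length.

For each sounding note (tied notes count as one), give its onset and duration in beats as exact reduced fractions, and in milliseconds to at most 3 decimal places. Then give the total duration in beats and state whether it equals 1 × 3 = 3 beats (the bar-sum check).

1) 0.0ms=0b +612.245ms=2b
2) 612.245ms=2b +306.122ms=1b
Σ=3b of 3 (196bpm 3/4) — PASS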